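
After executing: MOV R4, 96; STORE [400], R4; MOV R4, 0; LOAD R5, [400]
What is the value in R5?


Register and memory trace:
  MOV R4, 96  → R4 = 96
  STORE [400], R4  → mem[400] = 96
  MOV R4, 0  → R4 = 0
  LOAD R5, [400]  → R5 = mem[400] = 96
Final: R5 = 96

96


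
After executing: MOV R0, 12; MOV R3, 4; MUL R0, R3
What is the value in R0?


Register state trace:
  MOV R0, 12  → R0 = 12
  MOV R3, 4  → R3 = 4
  MUL R0, R3  → R0 = 12 * 4 = 48
Final: R0 = 48

48


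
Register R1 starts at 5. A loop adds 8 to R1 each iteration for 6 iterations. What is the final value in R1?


Starting value: R1 = 5
  Iter 1: R1 = 5 + 8 = 13
  Iter 2: R1 = 13 + 8 = 21
  Iter 3: R1 = 21 + 8 = 29
  Iter 4: R1 = 29 + 8 = 37
  Iter 5: R1 = 37 + 8 = 45
  Iter 6: R1 = 45 + 8 = 53
Final: R1 = 53

53


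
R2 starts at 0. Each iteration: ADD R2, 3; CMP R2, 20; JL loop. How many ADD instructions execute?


Loop trace (R2 starts at 0, target 20, step 3):
  ADD #1: R2 = 0 + 3 = 3  → 3 < 20, loop
  ADD #2: R2 = 3 + 3 = 6  → 6 < 20, loop
  ADD #3: R2 = 6 + 3 = 9  → 9 < 20, loop
  ADD #4: R2 = 9 + 3 = 12  → 12 < 20, loop
  ADD #5: R2 = 12 + 3 = 15  → 15 < 20, loop
  ADD #6: R2 = 15 + 3 = 18  → 18 < 20, loop
  ADD #7: R2 = 18 + 3 = 21  → 21 >= 20, exit
Total ADD instructions: 7

7


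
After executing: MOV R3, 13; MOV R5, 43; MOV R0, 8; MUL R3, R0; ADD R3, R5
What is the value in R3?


Register state trace:
  MOV R3, 13  → R3 = 13
  MOV R5, 43  → R5 = 43
  MOV R0, 8  → R0 = 8
  MUL R3, R0  → R3 = 13 * 8 = 104
  ADD R3, R5  → R3 = 104 + 43 = 147
Final: R3 = 147

147


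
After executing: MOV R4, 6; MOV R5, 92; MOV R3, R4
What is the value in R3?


Register state trace:
  MOV R4, 6  → R4 = 6
  MOV R5, 92  → R5 = 92
  MOV R3, R4  → R3 = 6
Final: R3 = 6

6


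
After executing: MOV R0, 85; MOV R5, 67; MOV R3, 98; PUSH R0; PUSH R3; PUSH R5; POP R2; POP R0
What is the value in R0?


Stack trace (top is rightmost):
  MOV R0, 85  → R0 = 85
  MOV R5, 67  → R5 = 67
  MOV R3, 98  → R3 = 98
  PUSH R0  → stack: [85]
  PUSH R3  → stack: [85, 98]
  PUSH R5  → stack: [85, 98, 67]
  POP R2  → R2 = 67, stack: [85, 98]
  POP R0  → R0 = 98, stack: [85]
Final: R0 = 98

98


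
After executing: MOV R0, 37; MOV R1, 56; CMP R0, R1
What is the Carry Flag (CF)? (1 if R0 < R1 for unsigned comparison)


Register state trace:
  MOV R0, 37  → R0 = 37
  MOV R1, 56  → R1 = 56
  CMP R0, R1  → unsigned 37 - 56: borrow occurs
  37 < 56, so CF = 1
CF = 1

1


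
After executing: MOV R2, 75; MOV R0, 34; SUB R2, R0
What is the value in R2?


Register state trace:
  MOV R2, 75  → R2 = 75
  MOV R0, 34  → R0 = 34
  SUB R2, R0  → R2 = 75 - 34 = 41
Final: R2 = 41

41


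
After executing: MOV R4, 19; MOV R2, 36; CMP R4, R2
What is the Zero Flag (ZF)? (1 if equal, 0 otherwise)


Register state trace:
  MOV R4, 19  → R4 = 19
  MOV R2, 36  → R2 = 36
  CMP R4, R2  → computes 19 - 36 = -17
  Result is nonzero, so values are not equal
ZF = 0

0


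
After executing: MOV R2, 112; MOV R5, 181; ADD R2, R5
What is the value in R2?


Register state trace:
  MOV R2, 112  → R2 = 112
  MOV R5, 181  → R5 = 181
  ADD R2, R5  → R2 = 112 + 181 = 293
Final: R2 = 293

293


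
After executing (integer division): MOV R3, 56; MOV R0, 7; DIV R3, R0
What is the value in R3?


Register state trace:
  MOV R3, 56  → R3 = 56
  MOV R0, 7  → R0 = 7
  DIV R3, R0  → R3 = 56 // 7 = 8
Final: R3 = 8

8


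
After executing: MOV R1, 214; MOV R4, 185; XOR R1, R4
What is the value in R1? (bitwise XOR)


Register state trace:
  MOV R1, 214  → R1 = 214 (0b11010110)
  MOV R4, 185  → R4 = 185 (0b10111001)
  XOR R1, R4  → R1 = 214 XOR 185 = 111 (0b01101111)
Final: R1 = 111

111


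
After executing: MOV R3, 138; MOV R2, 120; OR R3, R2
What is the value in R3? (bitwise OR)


Register state trace:
  MOV R3, 138  → R3 = 138 (0b10001010)
  MOV R2, 120  → R2 = 120 (0b01111000)
  OR R3, R2   → R3 = 138 OR 120 = 250 (0b11111010)
Final: R3 = 250

250


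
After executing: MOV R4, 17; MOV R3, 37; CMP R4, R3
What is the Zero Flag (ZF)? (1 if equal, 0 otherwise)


Register state trace:
  MOV R4, 17  → R4 = 17
  MOV R3, 37  → R3 = 37
  CMP R4, R3  → computes 17 - 37 = -20
  Result is nonzero, so values are not equal
ZF = 0

0


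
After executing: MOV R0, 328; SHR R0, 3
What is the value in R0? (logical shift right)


Register state trace:
  MOV R0, 328  → R0 = 328
  SHR R0, 3  → R0 = 328 >> 3 = 328 // 2^3 = 41
Final: R0 = 41

41


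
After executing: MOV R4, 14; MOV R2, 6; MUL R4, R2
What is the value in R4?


Register state trace:
  MOV R4, 14  → R4 = 14
  MOV R2, 6  → R2 = 6
  MUL R4, R2  → R4 = 14 * 6 = 84
Final: R4 = 84

84


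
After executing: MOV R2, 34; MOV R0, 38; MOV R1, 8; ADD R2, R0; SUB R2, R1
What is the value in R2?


Register state trace:
  MOV R2, 34  → R2 = 34
  MOV R0, 38  → R0 = 38
  MOV R1, 8  → R1 = 8
  ADD R2, R0  → R2 = 34 + 38 = 72
  SUB R2, R1  → R2 = 72 - 8 = 64
Final: R2 = 64

64


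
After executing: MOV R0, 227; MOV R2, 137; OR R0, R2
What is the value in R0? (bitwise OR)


Register state trace:
  MOV R0, 227  → R0 = 227 (0b11100011)
  MOV R2, 137  → R2 = 137 (0b10001001)
  OR R0, R2   → R0 = 227 OR 137 = 235 (0b11101011)
Final: R0 = 235

235


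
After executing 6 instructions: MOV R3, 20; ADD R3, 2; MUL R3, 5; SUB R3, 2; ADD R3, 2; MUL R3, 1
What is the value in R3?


Register state trace:
  MOV R3, 20  → R3 = 20
  ADD R3, 2  → R3 = 20 + 2 = 22
  MUL R3, 5  → R3 = 22 * 5 = 110
  SUB R3, 2  → R3 = 110 - 2 = 108
  ADD R3, 2  → R3 = 108 + 2 = 110
  MUL R3, 1  → R3 = 110 * 1 = 110
Final: R3 = 110

110


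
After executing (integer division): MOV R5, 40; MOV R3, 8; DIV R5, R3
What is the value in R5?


Register state trace:
  MOV R5, 40  → R5 = 40
  MOV R3, 8  → R3 = 8
  DIV R5, R3  → R5 = 40 // 8 = 5
Final: R5 = 5

5


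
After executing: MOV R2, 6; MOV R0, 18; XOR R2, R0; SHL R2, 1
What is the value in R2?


Register state trace:
  MOV R2, 6  → R2 = 6 (0b00000110)
  MOV R0, 18  → R0 = 18 (0b00010010)
  XOR R2, R0  → R2 = 6 XOR 18 = 20 (0b00010100)
  SHL R2, 1  → R2 = 20 << 1 = 40
Final: R2 = 40

40


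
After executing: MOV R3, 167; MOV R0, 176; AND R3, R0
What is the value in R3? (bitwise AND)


Register state trace:
  MOV R3, 167  → R3 = 167 (0b10100111)
  MOV R0, 176  → R0 = 176 (0b10110000)
  AND R3, R0  → R3 = 167 AND 176 = 160 (0b10100000)
Final: R3 = 160

160


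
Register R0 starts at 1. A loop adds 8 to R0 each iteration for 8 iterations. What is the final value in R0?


Starting value: R0 = 1
  Iter 1: R0 = 1 + 8 = 9
  Iter 2: R0 = 9 + 8 = 17
  Iter 3: R0 = 17 + 8 = 25
  Iter 4: R0 = 25 + 8 = 33
  Iter 5: R0 = 33 + 8 = 41
  Iter 6: R0 = 41 + 8 = 49
  Iter 7: R0 = 49 + 8 = 57
  Iter 8: R0 = 57 + 8 = 65
Final: R0 = 65

65


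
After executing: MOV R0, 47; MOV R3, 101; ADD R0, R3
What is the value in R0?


Register state trace:
  MOV R0, 47  → R0 = 47
  MOV R3, 101  → R3 = 101
  ADD R0, R3  → R0 = 47 + 101 = 148
Final: R0 = 148

148


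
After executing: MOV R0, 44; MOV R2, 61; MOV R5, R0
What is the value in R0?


Register state trace:
  MOV R0, 44  → R0 = 44
  MOV R2, 61  → R2 = 61
  MOV R5, R0  → R5 = 44
Final: R0 = 44

44


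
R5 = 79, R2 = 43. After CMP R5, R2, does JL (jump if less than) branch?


Trace:
  R5 = 79, R2 = 43
  CMP R5, R2  → compares 79 vs 43
  JL checks: is 79 less than 43?
  79 > 43, so condition is false
Branch taken: No

No


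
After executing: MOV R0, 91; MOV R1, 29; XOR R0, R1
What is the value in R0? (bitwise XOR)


Register state trace:
  MOV R0, 91  → R0 = 91 (0b01011011)
  MOV R1, 29  → R1 = 29 (0b00011101)
  XOR R0, R1  → R0 = 91 XOR 29 = 70 (0b01000110)
Final: R0 = 70

70


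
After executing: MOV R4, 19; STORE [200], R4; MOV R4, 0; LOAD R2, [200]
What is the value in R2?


Register and memory trace:
  MOV R4, 19  → R4 = 19
  STORE [200], R4  → mem[200] = 19
  MOV R4, 0  → R4 = 0
  LOAD R2, [200]  → R2 = mem[200] = 19
Final: R2 = 19

19


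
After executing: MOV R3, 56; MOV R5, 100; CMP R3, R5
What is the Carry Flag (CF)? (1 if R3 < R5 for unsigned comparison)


Register state trace:
  MOV R3, 56  → R3 = 56
  MOV R5, 100  → R5 = 100
  CMP R3, R5  → unsigned 56 - 100: borrow occurs
  56 < 100, so CF = 1
CF = 1

1


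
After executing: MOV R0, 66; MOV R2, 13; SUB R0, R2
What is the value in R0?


Register state trace:
  MOV R0, 66  → R0 = 66
  MOV R2, 13  → R2 = 13
  SUB R0, R2  → R0 = 66 - 13 = 53
Final: R0 = 53

53


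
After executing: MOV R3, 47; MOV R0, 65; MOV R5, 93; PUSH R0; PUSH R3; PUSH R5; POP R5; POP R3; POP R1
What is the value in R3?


Stack trace (top is rightmost):
  MOV R3, 47  → R3 = 47
  MOV R0, 65  → R0 = 65
  MOV R5, 93  → R5 = 93
  PUSH R0  → stack: [65]
  PUSH R3  → stack: [65, 47]
  PUSH R5  → stack: [65, 47, 93]
  POP R5  → R5 = 93, stack: [65, 47]
  POP R3  → R3 = 47, stack: [65]
  POP R1  → R1 = 65, stack: []
Final: R3 = 47

47


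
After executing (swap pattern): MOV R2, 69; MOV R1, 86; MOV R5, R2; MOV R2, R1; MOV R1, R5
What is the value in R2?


Register state trace (swap pattern):
  MOV R2, 69  → R2 = 69
  MOV R1, 86  → R1 = 86
  MOV R5, R2  → R5 = 69  (save R2)
  MOV R2, R1  → R2 = 86  (R2 gets R1's value)
  MOV R1, R5  → R1 = 69  (R1 gets saved value)
Final: R2 = 86

86


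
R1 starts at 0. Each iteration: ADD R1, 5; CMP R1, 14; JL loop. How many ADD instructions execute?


Loop trace (R1 starts at 0, target 14, step 5):
  ADD #1: R1 = 0 + 5 = 5  → 5 < 14, loop
  ADD #2: R1 = 5 + 5 = 10  → 10 < 14, loop
  ADD #3: R1 = 10 + 5 = 15  → 15 >= 14, exit
Total ADD instructions: 3

3


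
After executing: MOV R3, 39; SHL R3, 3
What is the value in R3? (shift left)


Register state trace:
  MOV R3, 39  → R3 = 39
  SHL R3, 3  → R3 = 39 << 3 = 39 * 2^3 = 312
Final: R3 = 312

312


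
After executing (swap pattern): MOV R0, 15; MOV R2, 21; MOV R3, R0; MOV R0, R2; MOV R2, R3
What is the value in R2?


Register state trace (swap pattern):
  MOV R0, 15  → R0 = 15
  MOV R2, 21  → R2 = 21
  MOV R3, R0  → R3 = 15  (save R0)
  MOV R0, R2  → R0 = 21  (R0 gets R2's value)
  MOV R2, R3  → R2 = 15  (R2 gets saved value)
Final: R2 = 15

15


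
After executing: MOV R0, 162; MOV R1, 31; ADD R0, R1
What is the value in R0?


Register state trace:
  MOV R0, 162  → R0 = 162
  MOV R1, 31  → R1 = 31
  ADD R0, R1  → R0 = 162 + 31 = 193
Final: R0 = 193

193


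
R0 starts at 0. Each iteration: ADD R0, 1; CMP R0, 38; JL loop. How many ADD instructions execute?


Loop trace (R0 starts at 0, target 38, step 1):
  ADD #1: R0 = 0 + 1 = 1  → 1 < 38, loop
  ADD #2: R0 = 1 + 1 = 2  → 2 < 38, loop
  ADD #3: R0 = 2 + 1 = 3  → 3 < 38, loop
  ADD #4: R0 = 3 + 1 = 4  → 4 < 38, loop
  ADD #5: R0 = 4 + 1 = 5  → 5 < 38, loop
  ADD #6: R0 = 5 + 1 = 6  → 6 < 38, loop
  ADD #7: R0 = 6 + 1 = 7  → 7 < 38, loop
  ADD #8: R0 = 7 + 1 = 8  → 8 < 38, loop
  ADD #9: R0 = 8 + 1 = 9  → 9 < 38, loop
  ADD #10: R0 = 9 + 1 = 10  → 10 < 38, loop
  ADD #11: R0 = 10 + 1 = 11  → 11 < 38, loop
  ADD #12: R0 = 11 + 1 = 12  → 12 < 38, loop
  ADD #13: R0 = 12 + 1 = 13  → 13 < 38, loop
  ADD #14: R0 = 13 + 1 = 14  → 14 < 38, loop
  ADD #15: R0 = 14 + 1 = 15  → 15 < 38, loop
  ADD #16: R0 = 15 + 1 = 16  → 16 < 38, loop
  ADD #17: R0 = 16 + 1 = 17  → 17 < 38, loop
  ADD #18: R0 = 17 + 1 = 18  → 18 < 38, loop
  ADD #19: R0 = 18 + 1 = 19  → 19 < 38, loop
  ADD #20: R0 = 19 + 1 = 20  → 20 < 38, loop
  ADD #21: R0 = 20 + 1 = 21  → 21 < 38, loop
  ADD #22: R0 = 21 + 1 = 22  → 22 < 38, loop
  ADD #23: R0 = 22 + 1 = 23  → 23 < 38, loop
  ADD #24: R0 = 23 + 1 = 24  → 24 < 38, loop
  ADD #25: R0 = 24 + 1 = 25  → 25 < 38, loop
  ADD #26: R0 = 25 + 1 = 26  → 26 < 38, loop
  ADD #27: R0 = 26 + 1 = 27  → 27 < 38, loop
  ADD #28: R0 = 27 + 1 = 28  → 28 < 38, loop
  ADD #29: R0 = 28 + 1 = 29  → 29 < 38, loop
  ADD #30: R0 = 29 + 1 = 30  → 30 < 38, loop
  ADD #31: R0 = 30 + 1 = 31  → 31 < 38, loop
  ADD #32: R0 = 31 + 1 = 32  → 32 < 38, loop
  ADD #33: R0 = 32 + 1 = 33  → 33 < 38, loop
  ADD #34: R0 = 33 + 1 = 34  → 34 < 38, loop
  ADD #35: R0 = 34 + 1 = 35  → 35 < 38, loop
  ADD #36: R0 = 35 + 1 = 36  → 36 < 38, loop
  ADD #37: R0 = 36 + 1 = 37  → 37 < 38, loop
  ADD #38: R0 = 37 + 1 = 38  → 38 >= 38, exit
Total ADD instructions: 38

38


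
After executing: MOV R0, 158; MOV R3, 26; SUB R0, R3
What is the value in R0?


Register state trace:
  MOV R0, 158  → R0 = 158
  MOV R3, 26  → R3 = 26
  SUB R0, R3  → R0 = 158 - 26 = 132
Final: R0 = 132

132


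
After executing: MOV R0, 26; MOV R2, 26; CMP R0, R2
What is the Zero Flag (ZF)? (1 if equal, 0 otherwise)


Register state trace:
  MOV R0, 26  → R0 = 26
  MOV R2, 26  → R2 = 26
  CMP R0, R2  → computes 26 - 26 = 0
  Result is zero, so values are equal
ZF = 1

1


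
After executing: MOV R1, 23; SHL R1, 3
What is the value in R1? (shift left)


Register state trace:
  MOV R1, 23  → R1 = 23
  SHL R1, 3  → R1 = 23 << 3 = 23 * 2^3 = 184
Final: R1 = 184

184


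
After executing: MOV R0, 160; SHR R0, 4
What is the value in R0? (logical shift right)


Register state trace:
  MOV R0, 160  → R0 = 160
  SHR R0, 4  → R0 = 160 >> 4 = 160 // 2^4 = 10
Final: R0 = 10

10


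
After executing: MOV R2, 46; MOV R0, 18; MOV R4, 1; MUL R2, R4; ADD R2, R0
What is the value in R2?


Register state trace:
  MOV R2, 46  → R2 = 46
  MOV R0, 18  → R0 = 18
  MOV R4, 1  → R4 = 1
  MUL R2, R4  → R2 = 46 * 1 = 46
  ADD R2, R0  → R2 = 46 + 18 = 64
Final: R2 = 64

64


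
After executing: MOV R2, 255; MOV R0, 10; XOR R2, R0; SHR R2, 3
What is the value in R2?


Register state trace:
  MOV R2, 255  → R2 = 255 (0b11111111)
  MOV R0, 10  → R0 = 10 (0b00001010)
  XOR R2, R0  → R2 = 255 XOR 10 = 245 (0b11110101)
  SHR R2, 3  → R2 = 245 >> 3 = 30
Final: R2 = 30

30


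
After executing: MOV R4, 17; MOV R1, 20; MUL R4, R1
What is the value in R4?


Register state trace:
  MOV R4, 17  → R4 = 17
  MOV R1, 20  → R1 = 20
  MUL R4, R1  → R4 = 17 * 20 = 340
Final: R4 = 340

340


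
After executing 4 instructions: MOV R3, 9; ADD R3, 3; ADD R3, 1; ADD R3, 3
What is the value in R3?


Register state trace:
  MOV R3, 9  → R3 = 9
  ADD R3, 3  → R3 = 9 + 3 = 12
  ADD R3, 1  → R3 = 12 + 1 = 13
  ADD R3, 3  → R3 = 13 + 3 = 16
Final: R3 = 16

16


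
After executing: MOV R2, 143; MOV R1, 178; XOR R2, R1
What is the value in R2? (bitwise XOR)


Register state trace:
  MOV R2, 143  → R2 = 143 (0b10001111)
  MOV R1, 178  → R1 = 178 (0b10110010)
  XOR R2, R1  → R2 = 143 XOR 178 = 61 (0b00111101)
Final: R2 = 61

61


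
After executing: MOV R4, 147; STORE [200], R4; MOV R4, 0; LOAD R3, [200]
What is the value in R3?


Register and memory trace:
  MOV R4, 147  → R4 = 147
  STORE [200], R4  → mem[200] = 147
  MOV R4, 0  → R4 = 0
  LOAD R3, [200]  → R3 = mem[200] = 147
Final: R3 = 147

147


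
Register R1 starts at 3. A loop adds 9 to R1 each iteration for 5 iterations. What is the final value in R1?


Starting value: R1 = 3
  Iter 1: R1 = 3 + 9 = 12
  Iter 2: R1 = 12 + 9 = 21
  Iter 3: R1 = 21 + 9 = 30
  Iter 4: R1 = 30 + 9 = 39
  Iter 5: R1 = 39 + 9 = 48
Final: R1 = 48

48


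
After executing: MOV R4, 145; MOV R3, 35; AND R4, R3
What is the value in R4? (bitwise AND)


Register state trace:
  MOV R4, 145  → R4 = 145 (0b10010001)
  MOV R3, 35  → R3 = 35 (0b00100011)
  AND R4, R3  → R4 = 145 AND 35 = 1 (0b00000001)
Final: R4 = 1

1


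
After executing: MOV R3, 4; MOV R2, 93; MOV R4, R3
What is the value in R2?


Register state trace:
  MOV R3, 4  → R3 = 4
  MOV R2, 93  → R2 = 93
  MOV R4, R3  → R4 = 4
Final: R2 = 93

93


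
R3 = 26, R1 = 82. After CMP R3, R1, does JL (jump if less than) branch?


Trace:
  R3 = 26, R1 = 82
  CMP R3, R1  → compares 26 vs 82
  JL checks: is 26 less than 82?
  26 < 82, so condition is true
Branch taken: Yes

Yes


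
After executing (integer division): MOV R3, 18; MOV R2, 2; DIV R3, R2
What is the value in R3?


Register state trace:
  MOV R3, 18  → R3 = 18
  MOV R2, 2  → R2 = 2
  DIV R3, R2  → R3 = 18 // 2 = 9
Final: R3 = 9

9


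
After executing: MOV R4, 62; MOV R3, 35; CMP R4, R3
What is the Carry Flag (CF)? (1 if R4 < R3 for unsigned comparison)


Register state trace:
  MOV R4, 62  → R4 = 62
  MOV R3, 35  → R3 = 35
  CMP R4, R3  → unsigned 62 - 35: no borrow
  62 >= 35, so CF = 0
CF = 0

0


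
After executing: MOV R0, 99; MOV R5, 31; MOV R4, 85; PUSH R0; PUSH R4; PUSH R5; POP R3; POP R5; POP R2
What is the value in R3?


Stack trace (top is rightmost):
  MOV R0, 99  → R0 = 99
  MOV R5, 31  → R5 = 31
  MOV R4, 85  → R4 = 85
  PUSH R0  → stack: [99]
  PUSH R4  → stack: [99, 85]
  PUSH R5  → stack: [99, 85, 31]
  POP R3  → R3 = 31, stack: [99, 85]
  POP R5  → R5 = 85, stack: [99]
  POP R2  → R2 = 99, stack: []
Final: R3 = 31

31


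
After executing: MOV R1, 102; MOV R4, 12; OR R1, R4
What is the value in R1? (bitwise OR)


Register state trace:
  MOV R1, 102  → R1 = 102 (0b01100110)
  MOV R4, 12  → R4 = 12 (0b00001100)
  OR R1, R4   → R1 = 102 OR 12 = 110 (0b01101110)
Final: R1 = 110

110


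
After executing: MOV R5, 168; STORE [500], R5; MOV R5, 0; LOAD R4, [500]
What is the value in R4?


Register and memory trace:
  MOV R5, 168  → R5 = 168
  STORE [500], R5  → mem[500] = 168
  MOV R5, 0  → R5 = 0
  LOAD R4, [500]  → R4 = mem[500] = 168
Final: R4 = 168

168


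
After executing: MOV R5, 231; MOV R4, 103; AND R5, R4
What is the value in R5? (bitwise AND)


Register state trace:
  MOV R5, 231  → R5 = 231 (0b11100111)
  MOV R4, 103  → R4 = 103 (0b01100111)
  AND R5, R4  → R5 = 231 AND 103 = 103 (0b01100111)
Final: R5 = 103

103


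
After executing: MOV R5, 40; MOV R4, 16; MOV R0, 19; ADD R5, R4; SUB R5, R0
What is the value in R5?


Register state trace:
  MOV R5, 40  → R5 = 40
  MOV R4, 16  → R4 = 16
  MOV R0, 19  → R0 = 19
  ADD R5, R4  → R5 = 40 + 16 = 56
  SUB R5, R0  → R5 = 56 - 19 = 37
Final: R5 = 37

37


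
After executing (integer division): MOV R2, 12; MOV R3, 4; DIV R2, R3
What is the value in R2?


Register state trace:
  MOV R2, 12  → R2 = 12
  MOV R3, 4  → R3 = 4
  DIV R2, R3  → R2 = 12 // 4 = 3
Final: R2 = 3

3


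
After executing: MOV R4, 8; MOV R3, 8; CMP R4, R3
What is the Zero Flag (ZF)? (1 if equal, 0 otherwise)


Register state trace:
  MOV R4, 8  → R4 = 8
  MOV R3, 8  → R3 = 8
  CMP R4, R3  → computes 8 - 8 = 0
  Result is zero, so values are equal
ZF = 1

1


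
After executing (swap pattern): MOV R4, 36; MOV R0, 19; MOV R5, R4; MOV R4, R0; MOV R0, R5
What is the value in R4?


Register state trace (swap pattern):
  MOV R4, 36  → R4 = 36
  MOV R0, 19  → R0 = 19
  MOV R5, R4  → R5 = 36  (save R4)
  MOV R4, R0  → R4 = 19  (R4 gets R0's value)
  MOV R0, R5  → R0 = 36  (R0 gets saved value)
Final: R4 = 19

19


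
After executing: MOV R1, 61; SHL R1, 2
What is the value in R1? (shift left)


Register state trace:
  MOV R1, 61  → R1 = 61
  SHL R1, 2  → R1 = 61 << 2 = 61 * 2^2 = 244
Final: R1 = 244

244


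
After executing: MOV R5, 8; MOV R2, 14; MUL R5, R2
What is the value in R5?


Register state trace:
  MOV R5, 8  → R5 = 8
  MOV R2, 14  → R2 = 14
  MUL R5, R2  → R5 = 8 * 14 = 112
Final: R5 = 112

112


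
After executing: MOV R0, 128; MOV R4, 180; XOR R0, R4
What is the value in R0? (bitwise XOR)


Register state trace:
  MOV R0, 128  → R0 = 128 (0b10000000)
  MOV R4, 180  → R4 = 180 (0b10110100)
  XOR R0, R4  → R0 = 128 XOR 180 = 52 (0b00110100)
Final: R0 = 52

52


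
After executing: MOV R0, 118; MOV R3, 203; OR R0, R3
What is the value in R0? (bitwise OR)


Register state trace:
  MOV R0, 118  → R0 = 118 (0b01110110)
  MOV R3, 203  → R3 = 203 (0b11001011)
  OR R0, R3   → R0 = 118 OR 203 = 255 (0b11111111)
Final: R0 = 255

255


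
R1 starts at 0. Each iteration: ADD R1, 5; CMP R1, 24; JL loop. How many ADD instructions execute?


Loop trace (R1 starts at 0, target 24, step 5):
  ADD #1: R1 = 0 + 5 = 5  → 5 < 24, loop
  ADD #2: R1 = 5 + 5 = 10  → 10 < 24, loop
  ADD #3: R1 = 10 + 5 = 15  → 15 < 24, loop
  ADD #4: R1 = 15 + 5 = 20  → 20 < 24, loop
  ADD #5: R1 = 20 + 5 = 25  → 25 >= 24, exit
Total ADD instructions: 5

5


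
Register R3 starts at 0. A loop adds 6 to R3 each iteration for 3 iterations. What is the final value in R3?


Starting value: R3 = 0
  Iter 1: R3 = 0 + 6 = 6
  Iter 2: R3 = 6 + 6 = 12
  Iter 3: R3 = 12 + 6 = 18
Final: R3 = 18

18


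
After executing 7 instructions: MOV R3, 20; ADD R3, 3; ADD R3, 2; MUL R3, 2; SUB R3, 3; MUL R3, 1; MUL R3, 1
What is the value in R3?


Register state trace:
  MOV R3, 20  → R3 = 20
  ADD R3, 3  → R3 = 20 + 3 = 23
  ADD R3, 2  → R3 = 23 + 2 = 25
  MUL R3, 2  → R3 = 25 * 2 = 50
  SUB R3, 3  → R3 = 50 - 3 = 47
  MUL R3, 1  → R3 = 47 * 1 = 47
  MUL R3, 1  → R3 = 47 * 1 = 47
Final: R3 = 47

47


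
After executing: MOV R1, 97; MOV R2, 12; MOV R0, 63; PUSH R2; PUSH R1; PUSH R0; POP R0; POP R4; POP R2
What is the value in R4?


Stack trace (top is rightmost):
  MOV R1, 97  → R1 = 97
  MOV R2, 12  → R2 = 12
  MOV R0, 63  → R0 = 63
  PUSH R2  → stack: [12]
  PUSH R1  → stack: [12, 97]
  PUSH R0  → stack: [12, 97, 63]
  POP R0  → R0 = 63, stack: [12, 97]
  POP R4  → R4 = 97, stack: [12]
  POP R2  → R2 = 12, stack: []
Final: R4 = 97

97


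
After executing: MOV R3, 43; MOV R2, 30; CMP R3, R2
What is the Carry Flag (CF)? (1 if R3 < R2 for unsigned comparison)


Register state trace:
  MOV R3, 43  → R3 = 43
  MOV R2, 30  → R2 = 30
  CMP R3, R2  → unsigned 43 - 30: no borrow
  43 >= 30, so CF = 0
CF = 0

0


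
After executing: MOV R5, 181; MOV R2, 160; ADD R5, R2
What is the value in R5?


Register state trace:
  MOV R5, 181  → R5 = 181
  MOV R2, 160  → R2 = 160
  ADD R5, R2  → R5 = 181 + 160 = 341
Final: R5 = 341

341


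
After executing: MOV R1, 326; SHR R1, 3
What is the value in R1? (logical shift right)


Register state trace:
  MOV R1, 326  → R1 = 326
  SHR R1, 3  → R1 = 326 >> 3 = 326 // 2^3 = 40
Final: R1 = 40

40


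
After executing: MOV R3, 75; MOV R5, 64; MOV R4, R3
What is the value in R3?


Register state trace:
  MOV R3, 75  → R3 = 75
  MOV R5, 64  → R5 = 64
  MOV R4, R3  → R4 = 75
Final: R3 = 75

75


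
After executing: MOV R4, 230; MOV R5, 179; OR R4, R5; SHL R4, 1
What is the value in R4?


Register state trace:
  MOV R4, 230  → R4 = 230 (0b11100110)
  MOV R5, 179  → R5 = 179 (0b10110011)
  OR R4, R5  → R4 = 230 OR 179 = 247 (0b11110111)
  SHL R4, 1  → R4 = 247 << 1 = 494
Final: R4 = 494

494


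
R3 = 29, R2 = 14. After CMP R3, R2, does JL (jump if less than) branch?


Trace:
  R3 = 29, R2 = 14
  CMP R3, R2  → compares 29 vs 14
  JL checks: is 29 less than 14?
  29 > 14, so condition is false
Branch taken: No

No


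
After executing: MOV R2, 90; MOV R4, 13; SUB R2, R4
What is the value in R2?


Register state trace:
  MOV R2, 90  → R2 = 90
  MOV R4, 13  → R4 = 13
  SUB R2, R4  → R2 = 90 - 13 = 77
Final: R2 = 77

77


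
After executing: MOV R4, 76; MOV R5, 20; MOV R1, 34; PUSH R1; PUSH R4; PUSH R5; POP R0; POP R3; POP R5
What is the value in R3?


Stack trace (top is rightmost):
  MOV R4, 76  → R4 = 76
  MOV R5, 20  → R5 = 20
  MOV R1, 34  → R1 = 34
  PUSH R1  → stack: [34]
  PUSH R4  → stack: [34, 76]
  PUSH R5  → stack: [34, 76, 20]
  POP R0  → R0 = 20, stack: [34, 76]
  POP R3  → R3 = 76, stack: [34]
  POP R5  → R5 = 34, stack: []
Final: R3 = 76

76


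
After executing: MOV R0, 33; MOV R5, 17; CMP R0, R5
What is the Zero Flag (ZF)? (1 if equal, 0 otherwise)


Register state trace:
  MOV R0, 33  → R0 = 33
  MOV R5, 17  → R5 = 17
  CMP R0, R5  → computes 33 - 17 = 16
  Result is nonzero, so values are not equal
ZF = 0

0


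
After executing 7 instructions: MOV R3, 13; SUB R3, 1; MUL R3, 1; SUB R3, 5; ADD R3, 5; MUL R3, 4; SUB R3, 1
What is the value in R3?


Register state trace:
  MOV R3, 13  → R3 = 13
  SUB R3, 1  → R3 = 13 - 1 = 12
  MUL R3, 1  → R3 = 12 * 1 = 12
  SUB R3, 5  → R3 = 12 - 5 = 7
  ADD R3, 5  → R3 = 7 + 5 = 12
  MUL R3, 4  → R3 = 12 * 4 = 48
  SUB R3, 1  → R3 = 48 - 1 = 47
Final: R3 = 47

47


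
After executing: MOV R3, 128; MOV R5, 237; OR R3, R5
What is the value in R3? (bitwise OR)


Register state trace:
  MOV R3, 128  → R3 = 128 (0b10000000)
  MOV R5, 237  → R5 = 237 (0b11101101)
  OR R3, R5   → R3 = 128 OR 237 = 237 (0b11101101)
Final: R3 = 237

237


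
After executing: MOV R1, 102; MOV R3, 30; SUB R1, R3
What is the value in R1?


Register state trace:
  MOV R1, 102  → R1 = 102
  MOV R3, 30  → R3 = 30
  SUB R1, R3  → R1 = 102 - 30 = 72
Final: R1 = 72

72


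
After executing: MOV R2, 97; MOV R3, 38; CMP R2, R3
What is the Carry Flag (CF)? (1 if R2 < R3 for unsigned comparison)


Register state trace:
  MOV R2, 97  → R2 = 97
  MOV R3, 38  → R3 = 38
  CMP R2, R3  → unsigned 97 - 38: no borrow
  97 >= 38, so CF = 0
CF = 0

0


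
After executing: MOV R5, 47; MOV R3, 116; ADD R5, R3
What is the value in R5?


Register state trace:
  MOV R5, 47  → R5 = 47
  MOV R3, 116  → R3 = 116
  ADD R5, R3  → R5 = 47 + 116 = 163
Final: R5 = 163

163


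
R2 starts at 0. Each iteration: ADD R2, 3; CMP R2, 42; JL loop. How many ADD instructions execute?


Loop trace (R2 starts at 0, target 42, step 3):
  ADD #1: R2 = 0 + 3 = 3  → 3 < 42, loop
  ADD #2: R2 = 3 + 3 = 6  → 6 < 42, loop
  ADD #3: R2 = 6 + 3 = 9  → 9 < 42, loop
  ADD #4: R2 = 9 + 3 = 12  → 12 < 42, loop
  ADD #5: R2 = 12 + 3 = 15  → 15 < 42, loop
  ADD #6: R2 = 15 + 3 = 18  → 18 < 42, loop
  ADD #7: R2 = 18 + 3 = 21  → 21 < 42, loop
  ADD #8: R2 = 21 + 3 = 24  → 24 < 42, loop
  ADD #9: R2 = 24 + 3 = 27  → 27 < 42, loop
  ADD #10: R2 = 27 + 3 = 30  → 30 < 42, loop
  ADD #11: R2 = 30 + 3 = 33  → 33 < 42, loop
  ADD #12: R2 = 33 + 3 = 36  → 36 < 42, loop
  ADD #13: R2 = 36 + 3 = 39  → 39 < 42, loop
  ADD #14: R2 = 39 + 3 = 42  → 42 >= 42, exit
Total ADD instructions: 14

14


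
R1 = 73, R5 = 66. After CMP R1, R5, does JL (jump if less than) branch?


Trace:
  R1 = 73, R5 = 66
  CMP R1, R5  → compares 73 vs 66
  JL checks: is 73 less than 66?
  73 > 66, so condition is false
Branch taken: No

No


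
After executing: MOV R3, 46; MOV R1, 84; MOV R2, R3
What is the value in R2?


Register state trace:
  MOV R3, 46  → R3 = 46
  MOV R1, 84  → R1 = 84
  MOV R2, R3  → R2 = 46
Final: R2 = 46

46


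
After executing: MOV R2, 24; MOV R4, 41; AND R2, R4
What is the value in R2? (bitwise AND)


Register state trace:
  MOV R2, 24  → R2 = 24 (0b00011000)
  MOV R4, 41  → R4 = 41 (0b00101001)
  AND R2, R4  → R2 = 24 AND 41 = 8 (0b00001000)
Final: R2 = 8

8


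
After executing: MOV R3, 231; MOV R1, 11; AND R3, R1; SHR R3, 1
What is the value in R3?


Register state trace:
  MOV R3, 231  → R3 = 231 (0b11100111)
  MOV R1, 11  → R1 = 11 (0b00001011)
  AND R3, R1  → R3 = 231 AND 11 = 3 (0b00000011)
  SHR R3, 1  → R3 = 3 >> 1 = 1
Final: R3 = 1

1


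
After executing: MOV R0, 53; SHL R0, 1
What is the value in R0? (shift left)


Register state trace:
  MOV R0, 53  → R0 = 53
  SHL R0, 1  → R0 = 53 << 1 = 53 * 2^1 = 106
Final: R0 = 106

106


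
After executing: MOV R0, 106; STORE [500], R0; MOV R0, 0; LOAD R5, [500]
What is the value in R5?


Register and memory trace:
  MOV R0, 106  → R0 = 106
  STORE [500], R0  → mem[500] = 106
  MOV R0, 0  → R0 = 0
  LOAD R5, [500]  → R5 = mem[500] = 106
Final: R5 = 106

106


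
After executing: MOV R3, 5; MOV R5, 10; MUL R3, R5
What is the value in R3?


Register state trace:
  MOV R3, 5  → R3 = 5
  MOV R5, 10  → R5 = 10
  MUL R3, R5  → R3 = 5 * 10 = 50
Final: R3 = 50

50


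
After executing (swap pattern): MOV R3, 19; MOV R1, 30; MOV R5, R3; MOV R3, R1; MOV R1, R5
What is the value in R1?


Register state trace (swap pattern):
  MOV R3, 19  → R3 = 19
  MOV R1, 30  → R1 = 30
  MOV R5, R3  → R5 = 19  (save R3)
  MOV R3, R1  → R3 = 30  (R3 gets R1's value)
  MOV R1, R5  → R1 = 19  (R1 gets saved value)
Final: R1 = 19

19


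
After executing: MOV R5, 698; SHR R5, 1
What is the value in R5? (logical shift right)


Register state trace:
  MOV R5, 698  → R5 = 698
  SHR R5, 1  → R5 = 698 >> 1 = 698 // 2^1 = 349
Final: R5 = 349

349


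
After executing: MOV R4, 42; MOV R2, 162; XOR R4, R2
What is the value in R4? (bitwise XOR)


Register state trace:
  MOV R4, 42  → R4 = 42 (0b00101010)
  MOV R2, 162  → R2 = 162 (0b10100010)
  XOR R4, R2  → R4 = 42 XOR 162 = 136 (0b10001000)
Final: R4 = 136

136


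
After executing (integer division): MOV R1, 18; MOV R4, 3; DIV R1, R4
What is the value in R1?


Register state trace:
  MOV R1, 18  → R1 = 18
  MOV R4, 3  → R4 = 3
  DIV R1, R4  → R1 = 18 // 3 = 6
Final: R1 = 6

6


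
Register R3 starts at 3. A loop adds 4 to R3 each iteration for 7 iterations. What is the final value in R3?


Starting value: R3 = 3
  Iter 1: R3 = 3 + 4 = 7
  Iter 2: R3 = 7 + 4 = 11
  Iter 3: R3 = 11 + 4 = 15
  Iter 4: R3 = 15 + 4 = 19
  Iter 5: R3 = 19 + 4 = 23
  Iter 6: R3 = 23 + 4 = 27
  Iter 7: R3 = 27 + 4 = 31
Final: R3 = 31

31


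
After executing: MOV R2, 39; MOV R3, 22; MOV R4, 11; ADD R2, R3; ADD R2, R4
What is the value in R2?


Register state trace:
  MOV R2, 39  → R2 = 39
  MOV R3, 22  → R3 = 22
  MOV R4, 11  → R4 = 11
  ADD R2, R3  → R2 = 39 + 22 = 61
  ADD R2, R4  → R2 = 61 + 11 = 72
Final: R2 = 72

72


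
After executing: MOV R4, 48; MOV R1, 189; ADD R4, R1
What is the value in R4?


Register state trace:
  MOV R4, 48  → R4 = 48
  MOV R1, 189  → R1 = 189
  ADD R4, R1  → R4 = 48 + 189 = 237
Final: R4 = 237

237


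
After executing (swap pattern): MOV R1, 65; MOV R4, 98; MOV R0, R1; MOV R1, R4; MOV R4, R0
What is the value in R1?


Register state trace (swap pattern):
  MOV R1, 65  → R1 = 65
  MOV R4, 98  → R4 = 98
  MOV R0, R1  → R0 = 65  (save R1)
  MOV R1, R4  → R1 = 98  (R1 gets R4's value)
  MOV R4, R0  → R4 = 65  (R4 gets saved value)
Final: R1 = 98

98


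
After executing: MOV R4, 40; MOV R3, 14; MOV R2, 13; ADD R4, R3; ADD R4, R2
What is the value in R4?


Register state trace:
  MOV R4, 40  → R4 = 40
  MOV R3, 14  → R3 = 14
  MOV R2, 13  → R2 = 13
  ADD R4, R3  → R4 = 40 + 14 = 54
  ADD R4, R2  → R4 = 54 + 13 = 67
Final: R4 = 67

67


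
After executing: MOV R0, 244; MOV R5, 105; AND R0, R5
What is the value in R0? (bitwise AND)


Register state trace:
  MOV R0, 244  → R0 = 244 (0b11110100)
  MOV R5, 105  → R5 = 105 (0b01101001)
  AND R0, R5  → R0 = 244 AND 105 = 96 (0b01100000)
Final: R0 = 96

96


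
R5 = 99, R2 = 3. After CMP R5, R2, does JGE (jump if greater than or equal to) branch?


Trace:
  R5 = 99, R2 = 3
  CMP R5, R2  → compares 99 vs 3
  JGE checks: is 99 greater than or equal to 3?
  99 > 3, so condition is true
Branch taken: Yes

Yes


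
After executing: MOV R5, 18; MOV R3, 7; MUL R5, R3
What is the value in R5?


Register state trace:
  MOV R5, 18  → R5 = 18
  MOV R3, 7  → R3 = 7
  MUL R5, R3  → R5 = 18 * 7 = 126
Final: R5 = 126

126


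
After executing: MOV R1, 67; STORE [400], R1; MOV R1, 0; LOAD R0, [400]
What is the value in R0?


Register and memory trace:
  MOV R1, 67  → R1 = 67
  STORE [400], R1  → mem[400] = 67
  MOV R1, 0  → R1 = 0
  LOAD R0, [400]  → R0 = mem[400] = 67
Final: R0 = 67

67


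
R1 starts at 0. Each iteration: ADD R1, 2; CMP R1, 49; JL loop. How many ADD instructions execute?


Loop trace (R1 starts at 0, target 49, step 2):
  ADD #1: R1 = 0 + 2 = 2  → 2 < 49, loop
  ADD #2: R1 = 2 + 2 = 4  → 4 < 49, loop
  ADD #3: R1 = 4 + 2 = 6  → 6 < 49, loop
  ADD #4: R1 = 6 + 2 = 8  → 8 < 49, loop
  ADD #5: R1 = 8 + 2 = 10  → 10 < 49, loop
  ADD #6: R1 = 10 + 2 = 12  → 12 < 49, loop
  ADD #7: R1 = 12 + 2 = 14  → 14 < 49, loop
  ADD #8: R1 = 14 + 2 = 16  → 16 < 49, loop
  ADD #9: R1 = 16 + 2 = 18  → 18 < 49, loop
  ADD #10: R1 = 18 + 2 = 20  → 20 < 49, loop
  ADD #11: R1 = 20 + 2 = 22  → 22 < 49, loop
  ADD #12: R1 = 22 + 2 = 24  → 24 < 49, loop
  ADD #13: R1 = 24 + 2 = 26  → 26 < 49, loop
  ADD #14: R1 = 26 + 2 = 28  → 28 < 49, loop
  ADD #15: R1 = 28 + 2 = 30  → 30 < 49, loop
  ADD #16: R1 = 30 + 2 = 32  → 32 < 49, loop
  ADD #17: R1 = 32 + 2 = 34  → 34 < 49, loop
  ADD #18: R1 = 34 + 2 = 36  → 36 < 49, loop
  ADD #19: R1 = 36 + 2 = 38  → 38 < 49, loop
  ADD #20: R1 = 38 + 2 = 40  → 40 < 49, loop
  ADD #21: R1 = 40 + 2 = 42  → 42 < 49, loop
  ADD #22: R1 = 42 + 2 = 44  → 44 < 49, loop
  ADD #23: R1 = 44 + 2 = 46  → 46 < 49, loop
  ADD #24: R1 = 46 + 2 = 48  → 48 < 49, loop
  ADD #25: R1 = 48 + 2 = 50  → 50 >= 49, exit
Total ADD instructions: 25

25


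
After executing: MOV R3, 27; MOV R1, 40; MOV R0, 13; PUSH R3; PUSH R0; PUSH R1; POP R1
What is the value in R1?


Stack trace (top is rightmost):
  MOV R3, 27  → R3 = 27
  MOV R1, 40  → R1 = 40
  MOV R0, 13  → R0 = 13
  PUSH R3  → stack: [27]
  PUSH R0  → stack: [27, 13]
  PUSH R1  → stack: [27, 13, 40]
  POP R1  → R1 = 40, stack: [27, 13]
Final: R1 = 40

40


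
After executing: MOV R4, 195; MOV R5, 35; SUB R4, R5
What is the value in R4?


Register state trace:
  MOV R4, 195  → R4 = 195
  MOV R5, 35  → R5 = 35
  SUB R4, R5  → R4 = 195 - 35 = 160
Final: R4 = 160

160


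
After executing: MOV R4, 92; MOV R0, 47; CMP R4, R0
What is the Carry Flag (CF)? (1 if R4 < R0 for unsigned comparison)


Register state trace:
  MOV R4, 92  → R4 = 92
  MOV R0, 47  → R0 = 47
  CMP R4, R0  → unsigned 92 - 47: no borrow
  92 >= 47, so CF = 0
CF = 0

0


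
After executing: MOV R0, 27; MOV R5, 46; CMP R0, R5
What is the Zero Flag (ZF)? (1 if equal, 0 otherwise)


Register state trace:
  MOV R0, 27  → R0 = 27
  MOV R5, 46  → R5 = 46
  CMP R0, R5  → computes 27 - 46 = -19
  Result is nonzero, so values are not equal
ZF = 0

0


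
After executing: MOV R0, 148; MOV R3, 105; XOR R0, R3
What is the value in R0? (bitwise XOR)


Register state trace:
  MOV R0, 148  → R0 = 148 (0b10010100)
  MOV R3, 105  → R3 = 105 (0b01101001)
  XOR R0, R3  → R0 = 148 XOR 105 = 253 (0b11111101)
Final: R0 = 253

253


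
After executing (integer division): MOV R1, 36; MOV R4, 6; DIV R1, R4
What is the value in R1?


Register state trace:
  MOV R1, 36  → R1 = 36
  MOV R4, 6  → R4 = 6
  DIV R1, R4  → R1 = 36 // 6 = 6
Final: R1 = 6

6


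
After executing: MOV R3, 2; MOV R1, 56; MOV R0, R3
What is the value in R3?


Register state trace:
  MOV R3, 2  → R3 = 2
  MOV R1, 56  → R1 = 56
  MOV R0, R3  → R0 = 2
Final: R3 = 2

2


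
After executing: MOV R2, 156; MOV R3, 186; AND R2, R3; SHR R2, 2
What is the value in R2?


Register state trace:
  MOV R2, 156  → R2 = 156 (0b10011100)
  MOV R3, 186  → R3 = 186 (0b10111010)
  AND R2, R3  → R2 = 156 AND 186 = 152 (0b10011000)
  SHR R2, 2  → R2 = 152 >> 2 = 38
Final: R2 = 38

38


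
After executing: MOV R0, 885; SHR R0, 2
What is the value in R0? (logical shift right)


Register state trace:
  MOV R0, 885  → R0 = 885
  SHR R0, 2  → R0 = 885 >> 2 = 885 // 2^2 = 221
Final: R0 = 221

221


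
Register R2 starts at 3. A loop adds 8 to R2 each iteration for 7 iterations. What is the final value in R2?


Starting value: R2 = 3
  Iter 1: R2 = 3 + 8 = 11
  Iter 2: R2 = 11 + 8 = 19
  Iter 3: R2 = 19 + 8 = 27
  Iter 4: R2 = 27 + 8 = 35
  Iter 5: R2 = 35 + 8 = 43
  Iter 6: R2 = 43 + 8 = 51
  Iter 7: R2 = 51 + 8 = 59
Final: R2 = 59

59


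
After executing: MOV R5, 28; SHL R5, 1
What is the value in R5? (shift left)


Register state trace:
  MOV R5, 28  → R5 = 28
  SHL R5, 1  → R5 = 28 << 1 = 28 * 2^1 = 56
Final: R5 = 56

56


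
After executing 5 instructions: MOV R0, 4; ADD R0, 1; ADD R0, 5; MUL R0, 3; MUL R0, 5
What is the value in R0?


Register state trace:
  MOV R0, 4  → R0 = 4
  ADD R0, 1  → R0 = 4 + 1 = 5
  ADD R0, 5  → R0 = 5 + 5 = 10
  MUL R0, 3  → R0 = 10 * 3 = 30
  MUL R0, 5  → R0 = 30 * 5 = 150
Final: R0 = 150

150


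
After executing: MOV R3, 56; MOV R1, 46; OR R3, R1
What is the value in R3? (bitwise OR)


Register state trace:
  MOV R3, 56  → R3 = 56 (0b00111000)
  MOV R1, 46  → R1 = 46 (0b00101110)
  OR R3, R1   → R3 = 56 OR 46 = 62 (0b00111110)
Final: R3 = 62

62


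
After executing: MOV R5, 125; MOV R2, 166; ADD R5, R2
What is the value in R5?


Register state trace:
  MOV R5, 125  → R5 = 125
  MOV R2, 166  → R2 = 166
  ADD R5, R2  → R5 = 125 + 166 = 291
Final: R5 = 291

291


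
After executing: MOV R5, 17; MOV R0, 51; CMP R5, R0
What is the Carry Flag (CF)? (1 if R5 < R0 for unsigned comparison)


Register state trace:
  MOV R5, 17  → R5 = 17
  MOV R0, 51  → R0 = 51
  CMP R5, R0  → unsigned 17 - 51: borrow occurs
  17 < 51, so CF = 1
CF = 1

1


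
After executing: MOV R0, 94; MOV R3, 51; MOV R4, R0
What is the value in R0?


Register state trace:
  MOV R0, 94  → R0 = 94
  MOV R3, 51  → R3 = 51
  MOV R4, R0  → R4 = 94
Final: R0 = 94

94


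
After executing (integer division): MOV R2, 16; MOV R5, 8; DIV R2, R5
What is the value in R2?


Register state trace:
  MOV R2, 16  → R2 = 16
  MOV R5, 8  → R5 = 8
  DIV R2, R5  → R2 = 16 // 8 = 2
Final: R2 = 2

2


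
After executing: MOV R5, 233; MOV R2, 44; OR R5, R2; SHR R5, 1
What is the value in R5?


Register state trace:
  MOV R5, 233  → R5 = 233 (0b11101001)
  MOV R2, 44  → R2 = 44 (0b00101100)
  OR R5, R2  → R5 = 233 OR 44 = 237 (0b11101101)
  SHR R5, 1  → R5 = 237 >> 1 = 118
Final: R5 = 118

118


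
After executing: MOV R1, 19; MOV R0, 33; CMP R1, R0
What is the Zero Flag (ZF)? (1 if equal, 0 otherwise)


Register state trace:
  MOV R1, 19  → R1 = 19
  MOV R0, 33  → R0 = 33
  CMP R1, R0  → computes 19 - 33 = -14
  Result is nonzero, so values are not equal
ZF = 0

0


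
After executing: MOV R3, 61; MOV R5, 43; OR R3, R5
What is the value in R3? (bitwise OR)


Register state trace:
  MOV R3, 61  → R3 = 61 (0b00111101)
  MOV R5, 43  → R5 = 43 (0b00101011)
  OR R3, R5   → R3 = 61 OR 43 = 63 (0b00111111)
Final: R3 = 63

63


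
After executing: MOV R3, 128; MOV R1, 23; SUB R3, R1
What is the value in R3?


Register state trace:
  MOV R3, 128  → R3 = 128
  MOV R1, 23  → R1 = 23
  SUB R3, R1  → R3 = 128 - 23 = 105
Final: R3 = 105

105


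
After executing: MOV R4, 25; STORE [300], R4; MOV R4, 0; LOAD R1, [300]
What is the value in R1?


Register and memory trace:
  MOV R4, 25  → R4 = 25
  STORE [300], R4  → mem[300] = 25
  MOV R4, 0  → R4 = 0
  LOAD R1, [300]  → R1 = mem[300] = 25
Final: R1 = 25

25


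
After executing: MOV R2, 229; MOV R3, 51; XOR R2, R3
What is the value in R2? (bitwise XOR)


Register state trace:
  MOV R2, 229  → R2 = 229 (0b11100101)
  MOV R3, 51  → R3 = 51 (0b00110011)
  XOR R2, R3  → R2 = 229 XOR 51 = 214 (0b11010110)
Final: R2 = 214

214


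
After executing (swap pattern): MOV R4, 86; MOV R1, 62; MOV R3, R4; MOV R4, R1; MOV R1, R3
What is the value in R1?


Register state trace (swap pattern):
  MOV R4, 86  → R4 = 86
  MOV R1, 62  → R1 = 62
  MOV R3, R4  → R3 = 86  (save R4)
  MOV R4, R1  → R4 = 62  (R4 gets R1's value)
  MOV R1, R3  → R1 = 86  (R1 gets saved value)
Final: R1 = 86

86


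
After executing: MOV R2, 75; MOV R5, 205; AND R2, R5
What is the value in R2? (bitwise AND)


Register state trace:
  MOV R2, 75  → R2 = 75 (0b01001011)
  MOV R5, 205  → R5 = 205 (0b11001101)
  AND R2, R5  → R2 = 75 AND 205 = 73 (0b01001001)
Final: R2 = 73

73
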